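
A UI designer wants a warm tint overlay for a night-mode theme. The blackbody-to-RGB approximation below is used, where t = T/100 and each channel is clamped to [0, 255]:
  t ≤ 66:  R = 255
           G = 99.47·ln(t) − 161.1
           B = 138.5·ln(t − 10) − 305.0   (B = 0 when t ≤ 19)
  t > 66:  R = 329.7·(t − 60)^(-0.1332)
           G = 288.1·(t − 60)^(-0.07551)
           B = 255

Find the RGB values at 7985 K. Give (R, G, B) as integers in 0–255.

(221, 230, 255)

t = 7985/100 = 79.85; the t > 66 branch applies.
R = 329.7·(79.85 − 60)^(-0.1332) = 329.7·19.85^(-0.1332) = 329.7·0.67164 = 221.441.
G = 288.1·(79.85 − 60)^(-0.07551) = 288.1·19.85^(-0.07551) = 288.1·0.79801 = 229.906.
B = 255 by definition for t > 66.
Rounded: (221, 230, 255).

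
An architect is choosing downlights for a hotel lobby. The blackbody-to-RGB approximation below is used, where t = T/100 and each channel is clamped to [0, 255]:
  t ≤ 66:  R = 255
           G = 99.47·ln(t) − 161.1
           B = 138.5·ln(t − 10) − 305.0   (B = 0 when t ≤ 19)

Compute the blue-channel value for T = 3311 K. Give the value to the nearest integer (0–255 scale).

t = 3311/100 = 33.11; the t ≤ 66 branch applies.
B = 138.5·ln(33.11 − 10) − 305.0 = 138.5·ln 23.11 − 305.0 = 138.5·3.1403 − 305.0 = 129.927.
Rounded: 130.

130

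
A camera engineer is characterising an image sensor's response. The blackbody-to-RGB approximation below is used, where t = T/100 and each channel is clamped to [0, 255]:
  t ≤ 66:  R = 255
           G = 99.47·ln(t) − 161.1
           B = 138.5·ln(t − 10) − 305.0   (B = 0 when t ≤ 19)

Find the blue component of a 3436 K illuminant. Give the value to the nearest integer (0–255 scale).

t = 3436/100 = 34.36; the t ≤ 66 branch applies.
B = 138.5·ln(34.36 − 10) − 305.0 = 138.5·ln 24.36 − 305.0 = 138.5·3.1929 − 305.0 = 137.223.
Rounded: 137.

137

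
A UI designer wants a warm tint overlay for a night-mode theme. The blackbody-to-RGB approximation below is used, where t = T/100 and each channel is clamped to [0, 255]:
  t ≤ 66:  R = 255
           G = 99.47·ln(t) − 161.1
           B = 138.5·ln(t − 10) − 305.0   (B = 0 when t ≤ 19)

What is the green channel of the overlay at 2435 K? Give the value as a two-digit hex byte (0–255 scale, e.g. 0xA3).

0x9C

t = 2435/100 = 24.35; the t ≤ 66 branch applies.
G = 99.47·ln 24.35 − 161.1 = 99.47·3.1925 − 161.1 = 156.461.
Rounded: 156; in hex, 0x9C.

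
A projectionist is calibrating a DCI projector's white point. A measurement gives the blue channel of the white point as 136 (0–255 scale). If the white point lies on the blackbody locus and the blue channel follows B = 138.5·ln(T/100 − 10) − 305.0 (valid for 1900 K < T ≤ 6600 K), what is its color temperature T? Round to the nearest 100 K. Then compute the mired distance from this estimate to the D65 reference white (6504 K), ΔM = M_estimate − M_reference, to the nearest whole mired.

+140 mireds

ln(t − 10) = (136 + 305.0) / 138.5 = 3.1841.
t − 10 = e^3.1841 = 24.146, so t = 34.146.
T = 100·t = 3415 K → 3400 K to the nearest 100 K.
M_estimate = 10⁶/3400 = 294.12; M_reference = 10⁶/6504 = 153.75.
ΔM = 294.12 − 153.75 = 140.37 → +140 mireds.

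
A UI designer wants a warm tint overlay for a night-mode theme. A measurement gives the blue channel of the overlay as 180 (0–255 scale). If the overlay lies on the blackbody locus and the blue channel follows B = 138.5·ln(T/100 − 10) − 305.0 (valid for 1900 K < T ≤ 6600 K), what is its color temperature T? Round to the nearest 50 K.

ln(t − 10) = (180 + 305.0) / 138.5 = 3.5018.
t − 10 = e^3.5018 = 33.175, so t = 43.175.
T = 100·t = 4318 K → 4300 K to the nearest 50 K.

4300 K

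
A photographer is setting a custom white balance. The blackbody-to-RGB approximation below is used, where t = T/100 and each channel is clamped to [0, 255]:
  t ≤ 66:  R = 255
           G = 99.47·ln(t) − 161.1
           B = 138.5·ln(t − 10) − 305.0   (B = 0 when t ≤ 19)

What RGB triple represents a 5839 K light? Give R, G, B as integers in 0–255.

t = 5839/100 = 58.39; the t ≤ 66 branch applies.
R = 255 by definition for t ≤ 66.
G = 99.47·ln 58.39 − 161.1 = 99.47·4.0671 − 161.1 = 243.459.
B = 138.5·ln(58.39 − 10) − 305.0 = 138.5·ln 48.39 − 305.0 = 138.5·3.8793 − 305.0 = 232.282.
Rounded: (255, 243, 232).

R=255, G=243, B=232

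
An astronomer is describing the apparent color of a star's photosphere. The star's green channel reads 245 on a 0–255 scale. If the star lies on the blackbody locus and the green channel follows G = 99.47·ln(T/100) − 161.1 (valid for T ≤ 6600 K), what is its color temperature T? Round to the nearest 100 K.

5900 K

ln t = (245 + 161.1) / 99.47 = 4.0826.
t = e^4.0826 = 59.302.
T = 100·t = 5930 K → 5900 K to the nearest 100 K.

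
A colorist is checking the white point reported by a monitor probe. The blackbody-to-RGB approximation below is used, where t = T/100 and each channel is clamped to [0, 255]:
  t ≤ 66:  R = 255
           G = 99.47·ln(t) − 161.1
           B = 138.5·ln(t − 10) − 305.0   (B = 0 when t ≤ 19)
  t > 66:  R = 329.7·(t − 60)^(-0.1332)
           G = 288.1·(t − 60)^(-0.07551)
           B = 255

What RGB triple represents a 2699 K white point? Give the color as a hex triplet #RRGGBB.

#FFA757

t = 2699/100 = 26.99; the t ≤ 66 branch applies.
R = 255 by definition for t ≤ 66.
G = 99.47·ln 26.99 − 161.1 = 99.47·3.2955 − 161.1 = 166.700.
B = 138.5·ln(26.99 − 10) − 305.0 = 138.5·ln 16.99 − 305.0 = 138.5·2.8326 − 305.0 = 87.319.
Rounded: (255, 167, 87).
In hex: #FFA757.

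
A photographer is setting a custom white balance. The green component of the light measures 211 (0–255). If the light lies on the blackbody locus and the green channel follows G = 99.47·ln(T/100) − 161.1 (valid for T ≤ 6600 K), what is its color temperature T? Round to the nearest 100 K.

4200 K

ln t = (211 + 161.1) / 99.47 = 3.7408.
t = e^3.7408 = 42.133.
T = 100·t = 4213 K → 4200 K to the nearest 100 K.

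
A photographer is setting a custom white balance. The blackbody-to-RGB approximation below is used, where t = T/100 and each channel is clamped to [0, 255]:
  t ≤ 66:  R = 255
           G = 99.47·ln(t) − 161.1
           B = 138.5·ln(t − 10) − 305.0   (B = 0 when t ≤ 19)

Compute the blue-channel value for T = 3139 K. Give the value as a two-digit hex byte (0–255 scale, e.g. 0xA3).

t = 3139/100 = 31.39; the t ≤ 66 branch applies.
B = 138.5·ln(31.39 − 10) − 305.0 = 138.5·ln 21.39 − 305.0 = 138.5·3.0629 − 305.0 = 119.215.
Rounded: 119; in hex, 0x77.

0x77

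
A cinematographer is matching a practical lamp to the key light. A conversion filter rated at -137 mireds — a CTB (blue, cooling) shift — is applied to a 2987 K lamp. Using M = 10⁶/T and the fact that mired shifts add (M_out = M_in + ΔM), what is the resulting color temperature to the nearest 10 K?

M_in = 10⁶/2987 = 334.78 mireds.
M_out = 334.78 + (-137) = 197.78 mireds.
T_out = 10⁶/197.78 = 5056.0 K → 5060 K.

5060 K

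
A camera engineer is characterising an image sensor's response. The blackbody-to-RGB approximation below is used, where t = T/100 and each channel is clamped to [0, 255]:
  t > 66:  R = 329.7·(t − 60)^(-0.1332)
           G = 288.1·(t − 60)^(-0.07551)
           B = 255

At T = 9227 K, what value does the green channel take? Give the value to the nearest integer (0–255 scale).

222

t = 9227/100 = 92.27; the t > 66 branch applies.
G = 288.1·(92.27 − 60)^(-0.07551) = 288.1·32.27^(-0.07551) = 288.1·0.76926 = 221.622.
Rounded: 222.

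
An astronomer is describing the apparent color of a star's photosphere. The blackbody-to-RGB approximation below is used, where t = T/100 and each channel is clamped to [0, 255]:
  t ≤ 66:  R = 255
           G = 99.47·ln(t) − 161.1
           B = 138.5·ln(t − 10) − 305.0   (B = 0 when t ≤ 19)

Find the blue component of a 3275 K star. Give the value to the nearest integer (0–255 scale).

128

t = 3275/100 = 32.75; the t ≤ 66 branch applies.
B = 138.5·ln(32.75 − 10) − 305.0 = 138.5·ln 22.75 − 305.0 = 138.5·3.1246 − 305.0 = 127.752.
Rounded: 128.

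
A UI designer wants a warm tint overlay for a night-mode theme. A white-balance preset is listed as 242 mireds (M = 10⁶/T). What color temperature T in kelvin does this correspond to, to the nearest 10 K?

T = 10⁶ / 242 = 4132.23 K → 4130 K.

4130 K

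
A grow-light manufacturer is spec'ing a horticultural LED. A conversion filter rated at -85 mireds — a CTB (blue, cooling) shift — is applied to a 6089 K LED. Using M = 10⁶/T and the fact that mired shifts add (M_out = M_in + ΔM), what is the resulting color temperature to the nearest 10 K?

12620 K

M_in = 10⁶/6089 = 164.23 mireds.
M_out = 164.23 + (-85) = 79.23 mireds.
T_out = 10⁶/79.23 = 12621.4 K → 12620 K.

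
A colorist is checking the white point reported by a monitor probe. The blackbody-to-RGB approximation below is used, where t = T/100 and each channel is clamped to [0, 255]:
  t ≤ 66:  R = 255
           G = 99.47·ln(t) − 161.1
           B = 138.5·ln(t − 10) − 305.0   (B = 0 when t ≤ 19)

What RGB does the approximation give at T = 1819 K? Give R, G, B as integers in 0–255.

t = 1819/100 = 18.19; the t ≤ 66 branch applies.
R = 255 by definition for t ≤ 66.
G = 99.47·ln 18.19 − 161.1 = 99.47·2.9009 − 161.1 = 127.450.
t = 18.19 ≤ 19, so B = 0.
Rounded: (255, 127, 0).

R=255, G=127, B=0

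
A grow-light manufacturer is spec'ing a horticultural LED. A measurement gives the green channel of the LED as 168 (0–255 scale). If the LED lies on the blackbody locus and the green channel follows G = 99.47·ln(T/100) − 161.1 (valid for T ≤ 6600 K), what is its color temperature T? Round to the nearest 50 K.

ln t = (168 + 161.1) / 99.47 = 3.3085.
t = e^3.3085 = 27.345.
T = 100·t = 2735 K → 2750 K to the nearest 50 K.

2750 K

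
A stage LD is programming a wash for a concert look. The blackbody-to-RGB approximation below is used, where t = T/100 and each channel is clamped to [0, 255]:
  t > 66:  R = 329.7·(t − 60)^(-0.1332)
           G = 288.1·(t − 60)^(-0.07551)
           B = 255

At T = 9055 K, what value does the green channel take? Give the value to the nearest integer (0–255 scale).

t = 9055/100 = 90.55; the t > 66 branch applies.
G = 288.1·(90.55 − 60)^(-0.07551) = 288.1·30.55^(-0.07551) = 288.1·0.77244 = 222.541.
Rounded: 223.

223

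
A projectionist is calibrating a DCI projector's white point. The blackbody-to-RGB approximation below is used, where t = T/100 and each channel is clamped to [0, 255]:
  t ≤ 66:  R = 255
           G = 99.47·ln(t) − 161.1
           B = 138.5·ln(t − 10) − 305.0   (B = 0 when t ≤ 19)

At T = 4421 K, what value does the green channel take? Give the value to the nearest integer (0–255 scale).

216

t = 4421/100 = 44.21; the t ≤ 66 branch applies.
G = 99.47·ln 44.21 − 161.1 = 99.47·3.7890 − 161.1 = 215.787.
Rounded: 216.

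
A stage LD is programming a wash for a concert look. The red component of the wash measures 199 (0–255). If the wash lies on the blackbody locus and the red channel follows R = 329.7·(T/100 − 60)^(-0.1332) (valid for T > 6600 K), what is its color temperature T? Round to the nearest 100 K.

(t − 60)^(-0.1332) = 199/329.7 = 0.60358.
t − 60 = 0.60358^(1/-0.1332) = 0.60358^(-7.508) = 44.273, so t = 104.273.
T = 100·t = 10427 K → 10400 K to the nearest 100 K.

10400 K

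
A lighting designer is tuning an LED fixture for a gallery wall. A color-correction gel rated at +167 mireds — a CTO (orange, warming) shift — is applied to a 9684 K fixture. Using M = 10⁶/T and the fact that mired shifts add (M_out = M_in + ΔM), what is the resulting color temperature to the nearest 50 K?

M_in = 10⁶/9684 = 103.26 mireds.
M_out = 103.26 + (+167) = 270.26 mireds.
T_out = 10⁶/270.26 = 3700.1 K → 3700 K.

3700 K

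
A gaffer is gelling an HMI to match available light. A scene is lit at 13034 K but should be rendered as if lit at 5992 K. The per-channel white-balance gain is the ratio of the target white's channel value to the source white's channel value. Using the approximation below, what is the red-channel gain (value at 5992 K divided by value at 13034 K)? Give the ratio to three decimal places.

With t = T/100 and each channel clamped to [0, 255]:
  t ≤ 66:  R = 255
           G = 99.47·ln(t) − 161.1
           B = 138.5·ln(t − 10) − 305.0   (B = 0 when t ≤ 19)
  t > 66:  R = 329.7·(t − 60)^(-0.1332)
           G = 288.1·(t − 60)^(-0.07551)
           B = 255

At 13034 K (t = 130.34):
  R = 329.7·(130.34 − 60)^(-0.1332) = 329.7·70.34^(-0.1332) = 329.7·0.56748 = 187.099.
At 5992 K (t = 59.92):
  R = 255 by definition for t ≤ 66.
Gain = 255.000 / 187.099 = 1.3629 → 1.363.

1.363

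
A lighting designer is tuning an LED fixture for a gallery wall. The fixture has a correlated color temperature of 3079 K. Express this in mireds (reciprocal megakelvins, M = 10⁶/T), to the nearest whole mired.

M = 10⁶ / 3079 = 324.781 → 325 mireds.

325 mireds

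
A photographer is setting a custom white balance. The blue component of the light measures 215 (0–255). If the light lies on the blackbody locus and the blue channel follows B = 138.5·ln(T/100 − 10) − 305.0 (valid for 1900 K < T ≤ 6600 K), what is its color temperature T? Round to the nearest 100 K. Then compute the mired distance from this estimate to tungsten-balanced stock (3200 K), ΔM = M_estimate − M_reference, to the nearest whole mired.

ln(t − 10) = (215 + 305.0) / 138.5 = 3.7545.
t − 10 = e^3.7545 = 42.713, so t = 52.713.
T = 100·t = 5271 K → 5300 K to the nearest 100 K.
M_estimate = 10⁶/5300 = 188.68; M_reference = 10⁶/3200 = 312.50.
ΔM = 188.68 − 312.50 = -123.82 → -124 mireds.

-124 mireds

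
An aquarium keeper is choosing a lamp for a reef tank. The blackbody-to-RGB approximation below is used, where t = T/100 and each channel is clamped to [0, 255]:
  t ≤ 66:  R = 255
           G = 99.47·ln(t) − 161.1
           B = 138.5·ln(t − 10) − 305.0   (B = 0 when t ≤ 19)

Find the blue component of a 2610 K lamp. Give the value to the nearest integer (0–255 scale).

t = 2610/100 = 26.1; the t ≤ 66 branch applies.
B = 138.5·ln(26.1 − 10) − 305.0 = 138.5·ln 16.1 − 305.0 = 138.5·2.7788 − 305.0 = 79.866.
Rounded: 80.

80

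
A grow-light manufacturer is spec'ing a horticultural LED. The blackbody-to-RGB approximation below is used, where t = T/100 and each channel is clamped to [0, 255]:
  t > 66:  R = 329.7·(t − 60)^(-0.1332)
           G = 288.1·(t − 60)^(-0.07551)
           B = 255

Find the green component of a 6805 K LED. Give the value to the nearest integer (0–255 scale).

t = 6805/100 = 68.05; the t > 66 branch applies.
G = 288.1·(68.05 − 60)^(-0.07551) = 288.1·8.05^(-0.07551) = 288.1·0.85429 = 246.120.
Rounded: 246.

246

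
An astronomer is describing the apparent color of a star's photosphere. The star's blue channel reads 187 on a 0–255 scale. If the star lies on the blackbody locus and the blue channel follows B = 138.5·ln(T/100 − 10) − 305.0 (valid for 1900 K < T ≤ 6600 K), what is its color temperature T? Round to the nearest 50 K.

ln(t − 10) = (187 + 305.0) / 138.5 = 3.5523.
t − 10 = e^3.5523 = 34.895, so t = 44.895.
T = 100·t = 4490 K → 4500 K to the nearest 50 K.

4500 K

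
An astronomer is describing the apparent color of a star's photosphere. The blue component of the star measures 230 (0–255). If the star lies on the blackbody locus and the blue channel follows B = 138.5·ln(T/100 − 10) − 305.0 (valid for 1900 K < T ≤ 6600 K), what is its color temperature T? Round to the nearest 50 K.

5750 K

ln(t − 10) = (230 + 305.0) / 138.5 = 3.8628.
t − 10 = e^3.8628 = 47.599, so t = 57.599.
T = 100·t = 5760 K → 5750 K to the nearest 50 K.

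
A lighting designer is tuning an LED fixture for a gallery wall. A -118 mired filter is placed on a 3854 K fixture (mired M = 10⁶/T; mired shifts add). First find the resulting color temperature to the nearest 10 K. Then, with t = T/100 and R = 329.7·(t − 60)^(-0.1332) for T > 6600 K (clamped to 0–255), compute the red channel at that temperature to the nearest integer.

M_in = 10⁶/3854 = 259.47; M_out = 259.47 + (-118) = 141.47.
T_out = 10⁶/141.47 = 7068.6 K → 7070 K; t = 70.7.
R = 329.7·(70.7 − 60)^(-0.1332) = 329.7·10.7^(-0.1332) = 329.7·0.72927 = 240.439.
Rounded: 240.

240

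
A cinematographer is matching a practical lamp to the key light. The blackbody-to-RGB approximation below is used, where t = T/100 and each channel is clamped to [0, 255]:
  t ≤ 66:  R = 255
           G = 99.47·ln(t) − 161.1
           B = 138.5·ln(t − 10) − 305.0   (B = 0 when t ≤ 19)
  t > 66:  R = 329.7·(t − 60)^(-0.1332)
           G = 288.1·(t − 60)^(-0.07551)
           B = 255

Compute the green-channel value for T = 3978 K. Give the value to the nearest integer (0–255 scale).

205

t = 3978/100 = 39.78; the t ≤ 66 branch applies.
G = 99.47·ln 39.78 − 161.1 = 99.47·3.6834 − 161.1 = 205.284.
Rounded: 205.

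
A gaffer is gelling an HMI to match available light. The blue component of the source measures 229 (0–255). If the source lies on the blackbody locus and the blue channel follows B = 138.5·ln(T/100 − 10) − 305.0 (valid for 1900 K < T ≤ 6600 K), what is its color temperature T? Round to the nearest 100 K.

ln(t − 10) = (229 + 305.0) / 138.5 = 3.8556.
t − 10 = e^3.8556 = 47.257, so t = 57.257.
T = 100·t = 5726 K → 5700 K to the nearest 100 K.

5700 K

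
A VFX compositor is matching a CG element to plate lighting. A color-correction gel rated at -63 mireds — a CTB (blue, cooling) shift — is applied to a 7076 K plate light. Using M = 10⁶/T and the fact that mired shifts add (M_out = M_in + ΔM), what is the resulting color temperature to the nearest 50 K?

M_in = 10⁶/7076 = 141.32 mireds.
M_out = 141.32 + (-63) = 78.32 mireds.
T_out = 10⁶/78.32 = 12767.7 K → 12750 K.

12750 K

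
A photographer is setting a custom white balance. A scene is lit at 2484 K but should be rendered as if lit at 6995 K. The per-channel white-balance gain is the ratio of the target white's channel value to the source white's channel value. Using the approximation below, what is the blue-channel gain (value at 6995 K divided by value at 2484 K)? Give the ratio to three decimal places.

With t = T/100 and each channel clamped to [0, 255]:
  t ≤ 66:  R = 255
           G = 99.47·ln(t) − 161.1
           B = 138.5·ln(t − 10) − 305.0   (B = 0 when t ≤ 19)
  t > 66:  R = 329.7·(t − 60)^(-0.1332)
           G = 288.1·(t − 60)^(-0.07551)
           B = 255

At 2484 K (t = 24.84):
  B = 138.5·ln(24.84 − 10) − 305.0 = 138.5·ln 14.84 − 305.0 = 138.5·2.6973 − 305.0 = 68.580.
At 6995 K (t = 69.95):
  B = 255 by definition for t > 66.
Gain = 255.000 / 68.580 = 3.7183 → 3.718.

3.718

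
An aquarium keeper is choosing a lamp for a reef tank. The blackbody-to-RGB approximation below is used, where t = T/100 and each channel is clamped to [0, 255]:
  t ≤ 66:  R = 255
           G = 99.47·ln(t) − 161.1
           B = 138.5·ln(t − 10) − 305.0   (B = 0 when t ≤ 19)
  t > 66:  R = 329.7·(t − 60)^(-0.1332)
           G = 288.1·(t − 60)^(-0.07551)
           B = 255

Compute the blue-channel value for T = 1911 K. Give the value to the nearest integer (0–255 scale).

1

t = 1911/100 = 19.11; the t ≤ 66 branch applies.
B = 138.5·ln(19.11 − 10) − 305.0 = 138.5·ln 9.11 − 305.0 = 138.5·2.2094 − 305.0 = 0.998.
Rounded: 1.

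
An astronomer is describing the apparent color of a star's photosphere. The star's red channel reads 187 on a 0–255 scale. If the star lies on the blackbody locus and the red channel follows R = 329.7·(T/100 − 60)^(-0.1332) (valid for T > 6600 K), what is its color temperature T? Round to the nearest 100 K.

(t − 60)^(-0.1332) = 187/329.7 = 0.56718.
t − 60 = 0.56718^(1/-0.1332) = 0.56718^(-7.508) = 70.620, so t = 130.620.
T = 100·t = 13062 K → 13100 K to the nearest 100 K.

13100 K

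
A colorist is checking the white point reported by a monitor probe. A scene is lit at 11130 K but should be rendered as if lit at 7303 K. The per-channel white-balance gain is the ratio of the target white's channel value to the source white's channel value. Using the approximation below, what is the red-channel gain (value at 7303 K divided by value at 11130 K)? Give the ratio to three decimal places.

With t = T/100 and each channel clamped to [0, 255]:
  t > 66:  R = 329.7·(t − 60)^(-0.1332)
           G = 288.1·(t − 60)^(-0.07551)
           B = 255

1.200

At 11130 K (t = 111.3):
  R = 329.7·(111.3 − 60)^(-0.1332) = 329.7·51.3^(-0.1332) = 329.7·0.59185 = 195.133.
At 7303 K (t = 73.03):
  R = 329.7·(73.03 − 60)^(-0.1332) = 329.7·13.03^(-0.1332) = 329.7·0.71038 = 234.212.
Gain = 234.212 / 195.133 = 1.2003 → 1.200.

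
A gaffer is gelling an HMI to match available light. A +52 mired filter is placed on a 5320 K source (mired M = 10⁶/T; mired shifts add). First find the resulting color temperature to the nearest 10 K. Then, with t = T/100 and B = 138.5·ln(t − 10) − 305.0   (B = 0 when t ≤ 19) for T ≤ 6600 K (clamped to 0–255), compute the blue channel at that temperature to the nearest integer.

M_in = 10⁶/5320 = 187.97; M_out = 187.97 + (+52) = 239.97.
T_out = 10⁶/239.97 = 4167.2 K → 4170 K; t = 41.7.
B = 138.5·ln(41.7 − 10) − 305.0 = 138.5·ln 31.7 − 305.0 = 138.5·3.4563 − 305.0 = 173.700.
Rounded: 174.

174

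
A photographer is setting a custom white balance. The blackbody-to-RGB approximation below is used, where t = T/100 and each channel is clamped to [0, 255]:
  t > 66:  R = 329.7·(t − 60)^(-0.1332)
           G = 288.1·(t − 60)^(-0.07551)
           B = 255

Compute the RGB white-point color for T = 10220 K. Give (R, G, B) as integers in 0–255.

(200, 217, 255)

t = 10220/100 = 102.2; the t > 66 branch applies.
R = 329.7·(102.2 − 60)^(-0.1332) = 329.7·42.2^(-0.1332) = 329.7·0.60745 = 200.275.
G = 288.1·(102.2 − 60)^(-0.07551) = 288.1·42.2^(-0.07551) = 288.1·0.75383 = 217.178.
B = 255 by definition for t > 66.
Rounded: (200, 217, 255).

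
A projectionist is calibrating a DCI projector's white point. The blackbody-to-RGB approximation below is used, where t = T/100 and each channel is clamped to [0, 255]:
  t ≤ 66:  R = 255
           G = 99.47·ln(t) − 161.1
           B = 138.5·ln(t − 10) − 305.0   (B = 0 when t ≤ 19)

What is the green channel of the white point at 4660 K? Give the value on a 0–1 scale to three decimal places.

0.867

t = 4660/100 = 46.6; the t ≤ 66 branch applies.
G = 99.47·ln 46.6 − 161.1 = 99.47·3.8416 − 161.1 = 221.024.
On a 0–1 scale: 221.024/255 = 0.8668 → 0.867.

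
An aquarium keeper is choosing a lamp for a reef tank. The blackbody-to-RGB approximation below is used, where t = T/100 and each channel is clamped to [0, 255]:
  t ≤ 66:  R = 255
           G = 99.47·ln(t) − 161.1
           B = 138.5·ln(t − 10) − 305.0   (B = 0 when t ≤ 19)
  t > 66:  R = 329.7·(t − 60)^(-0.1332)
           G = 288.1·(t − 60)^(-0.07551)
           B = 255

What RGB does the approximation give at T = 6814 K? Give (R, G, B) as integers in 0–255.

(249, 246, 255)

t = 6814/100 = 68.14; the t > 66 branch applies.
R = 329.7·(68.14 − 60)^(-0.1332) = 329.7·8.14^(-0.1332) = 329.7·0.75632 = 249.358.
G = 288.1·(68.14 − 60)^(-0.07551) = 288.1·8.14^(-0.07551) = 288.1·0.85357 = 245.913.
B = 255 by definition for t > 66.
Rounded: (249, 246, 255).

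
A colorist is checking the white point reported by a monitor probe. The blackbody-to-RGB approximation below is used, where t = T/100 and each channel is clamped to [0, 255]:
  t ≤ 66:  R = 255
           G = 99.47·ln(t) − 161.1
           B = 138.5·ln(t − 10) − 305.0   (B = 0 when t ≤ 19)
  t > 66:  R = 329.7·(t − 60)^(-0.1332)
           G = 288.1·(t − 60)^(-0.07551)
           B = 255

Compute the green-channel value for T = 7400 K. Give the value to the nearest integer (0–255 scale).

236

t = 7400/100 = 74; the t > 66 branch applies.
G = 288.1·(74 − 60)^(-0.07551) = 288.1·14^(-0.07551) = 288.1·0.81932 = 236.047.
Rounded: 236.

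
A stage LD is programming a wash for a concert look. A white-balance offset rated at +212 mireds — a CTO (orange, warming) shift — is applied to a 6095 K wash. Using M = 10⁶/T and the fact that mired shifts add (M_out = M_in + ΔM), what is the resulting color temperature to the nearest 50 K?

M_in = 10⁶/6095 = 164.07 mireds.
M_out = 164.07 + (+212) = 376.07 mireds.
T_out = 10⁶/376.07 = 2659.1 K → 2650 K.

2650 K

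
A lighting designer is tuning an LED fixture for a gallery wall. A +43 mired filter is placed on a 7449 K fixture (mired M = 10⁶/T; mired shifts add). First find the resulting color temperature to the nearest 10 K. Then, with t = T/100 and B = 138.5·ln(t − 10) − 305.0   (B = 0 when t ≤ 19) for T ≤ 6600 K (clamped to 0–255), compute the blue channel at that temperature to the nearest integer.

226

M_in = 10⁶/7449 = 134.25; M_out = 134.25 + (+43) = 177.25.
T_out = 10⁶/177.25 = 5641.9 K → 5640 K; t = 56.4.
B = 138.5·ln(56.4 − 10) − 305.0 = 138.5·ln 46.4 − 305.0 = 138.5·3.8373 − 305.0 = 226.466.
Rounded: 226.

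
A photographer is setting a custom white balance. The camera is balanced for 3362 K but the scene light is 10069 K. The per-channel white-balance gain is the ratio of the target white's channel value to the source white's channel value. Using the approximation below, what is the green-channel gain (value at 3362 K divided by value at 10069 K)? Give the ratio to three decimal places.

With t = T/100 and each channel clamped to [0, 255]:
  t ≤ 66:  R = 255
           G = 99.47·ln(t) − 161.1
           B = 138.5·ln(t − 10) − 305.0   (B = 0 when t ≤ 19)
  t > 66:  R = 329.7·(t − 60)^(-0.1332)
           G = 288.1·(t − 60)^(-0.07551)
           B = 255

At 10069 K (t = 100.69):
  G = 288.1·(100.69 − 60)^(-0.07551) = 288.1·40.69^(-0.07551) = 288.1·0.75591 = 217.776.
At 3362 K (t = 33.62):
  G = 99.47·ln 33.62 − 161.1 = 99.47·3.5151 − 161.1 = 188.549.
Gain = 188.549 / 217.776 = 0.8658 → 0.866.

0.866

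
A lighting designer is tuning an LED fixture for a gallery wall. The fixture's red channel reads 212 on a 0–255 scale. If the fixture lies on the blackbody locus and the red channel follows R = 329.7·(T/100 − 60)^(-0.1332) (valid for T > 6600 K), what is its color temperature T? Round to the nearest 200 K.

(t − 60)^(-0.1332) = 212/329.7 = 0.64301.
t − 60 = 0.64301^(1/-0.1332) = 0.64301^(-7.508) = 27.530, so t = 87.530.
T = 100·t = 8753 K → 8800 K to the nearest 200 K.

8800 K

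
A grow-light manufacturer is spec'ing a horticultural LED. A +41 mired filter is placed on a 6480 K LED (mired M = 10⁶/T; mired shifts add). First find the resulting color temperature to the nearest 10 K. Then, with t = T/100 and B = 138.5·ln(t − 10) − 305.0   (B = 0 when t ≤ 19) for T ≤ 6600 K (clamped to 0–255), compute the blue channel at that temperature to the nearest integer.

M_in = 10⁶/6480 = 154.32; M_out = 154.32 + (+41) = 195.32.
T_out = 10⁶/195.32 = 5119.8 K → 5120 K; t = 51.2.
B = 138.5·ln(51.2 − 10) − 305.0 = 138.5·ln 41.2 − 305.0 = 138.5·3.7184 − 305.0 = 210.004.
Rounded: 210.

210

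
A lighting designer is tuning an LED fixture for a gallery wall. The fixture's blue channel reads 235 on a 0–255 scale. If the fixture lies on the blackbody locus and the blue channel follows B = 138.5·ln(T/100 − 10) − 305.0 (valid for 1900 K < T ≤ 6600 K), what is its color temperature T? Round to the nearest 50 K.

ln(t − 10) = (235 + 305.0) / 138.5 = 3.8989.
t − 10 = e^3.8989 = 49.349, so t = 59.349.
T = 100·t = 5935 K → 5950 K to the nearest 50 K.

5950 K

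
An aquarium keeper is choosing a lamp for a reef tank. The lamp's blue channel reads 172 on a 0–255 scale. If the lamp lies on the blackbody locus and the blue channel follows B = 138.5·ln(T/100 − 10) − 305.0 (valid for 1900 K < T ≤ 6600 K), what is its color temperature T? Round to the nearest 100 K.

4100 K

ln(t − 10) = (172 + 305.0) / 138.5 = 3.4440.
t − 10 = e^3.4440 = 31.313, so t = 41.313.
T = 100·t = 4131 K → 4100 K to the nearest 100 K.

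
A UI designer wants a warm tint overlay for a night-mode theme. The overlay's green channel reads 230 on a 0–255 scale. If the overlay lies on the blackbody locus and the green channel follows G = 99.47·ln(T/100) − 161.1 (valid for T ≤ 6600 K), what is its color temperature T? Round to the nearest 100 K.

5100 K

ln t = (230 + 161.1) / 99.47 = 3.9318.
t = e^3.9318 = 51.001.
T = 100·t = 5100 K → 5100 K to the nearest 100 K.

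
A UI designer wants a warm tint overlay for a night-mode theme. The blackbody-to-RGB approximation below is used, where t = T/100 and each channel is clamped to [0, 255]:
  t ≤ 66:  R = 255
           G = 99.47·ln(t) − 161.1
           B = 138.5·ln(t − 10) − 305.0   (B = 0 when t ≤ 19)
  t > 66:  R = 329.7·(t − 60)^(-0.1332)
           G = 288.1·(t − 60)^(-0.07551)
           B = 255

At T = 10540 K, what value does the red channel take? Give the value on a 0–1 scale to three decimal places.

t = 10540/100 = 105.4; the t > 66 branch applies.
R = 329.7·(105.4 − 60)^(-0.1332) = 329.7·45.4^(-0.1332) = 329.7·0.60156 = 198.335.
On a 0–1 scale: 198.335/255 = 0.7778 → 0.778.

0.778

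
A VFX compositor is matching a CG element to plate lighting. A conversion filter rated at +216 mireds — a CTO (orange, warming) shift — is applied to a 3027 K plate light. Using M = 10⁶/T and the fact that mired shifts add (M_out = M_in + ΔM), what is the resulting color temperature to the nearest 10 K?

1830 K

M_in = 10⁶/3027 = 330.36 mireds.
M_out = 330.36 + (+216) = 546.36 mireds.
T_out = 10⁶/546.36 = 1830.3 K → 1830 K.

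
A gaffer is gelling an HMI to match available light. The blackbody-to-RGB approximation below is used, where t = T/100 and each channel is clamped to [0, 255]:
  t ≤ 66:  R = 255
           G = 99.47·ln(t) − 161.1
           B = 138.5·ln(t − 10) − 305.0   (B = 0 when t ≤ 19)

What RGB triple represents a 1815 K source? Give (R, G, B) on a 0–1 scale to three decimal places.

t = 1815/100 = 18.15; the t ≤ 66 branch applies.
R = 255 by definition for t ≤ 66.
G = 99.47·ln 18.15 − 161.1 = 99.47·2.8987 − 161.1 = 127.231.
t = 18.15 ≤ 19, so B = 0.
Dividing each by 255: (1.0000, 0.4989, 0.0000) → (1.000, 0.499, 0.000).

(1.000, 0.499, 0.000)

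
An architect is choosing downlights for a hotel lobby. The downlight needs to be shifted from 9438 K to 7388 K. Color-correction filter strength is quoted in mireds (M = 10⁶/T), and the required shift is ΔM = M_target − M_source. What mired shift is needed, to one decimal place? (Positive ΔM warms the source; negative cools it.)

+29.4 mireds

M_source = 10⁶/9438 = 105.955; M_target = 10⁶/7388 = 135.355.
ΔM = 135.355 − 105.955 = 29.400 → +29.4 mireds, a warming shift.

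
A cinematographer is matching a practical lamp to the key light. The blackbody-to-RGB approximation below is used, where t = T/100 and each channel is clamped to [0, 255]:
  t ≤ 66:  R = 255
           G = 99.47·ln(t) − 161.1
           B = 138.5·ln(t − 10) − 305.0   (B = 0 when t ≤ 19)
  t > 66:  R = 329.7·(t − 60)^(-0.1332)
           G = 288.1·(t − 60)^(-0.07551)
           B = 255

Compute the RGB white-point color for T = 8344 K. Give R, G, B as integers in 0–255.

t = 8344/100 = 83.44; the t > 66 branch applies.
R = 329.7·(83.44 − 60)^(-0.1332) = 329.7·23.44^(-0.1332) = 329.7·0.65693 = 216.591.
G = 288.1·(83.44 − 60)^(-0.07551) = 288.1·23.44^(-0.07551) = 288.1·0.78805 = 227.038.
B = 255 by definition for t > 66.
Rounded: (217, 227, 255).

R=217, G=227, B=255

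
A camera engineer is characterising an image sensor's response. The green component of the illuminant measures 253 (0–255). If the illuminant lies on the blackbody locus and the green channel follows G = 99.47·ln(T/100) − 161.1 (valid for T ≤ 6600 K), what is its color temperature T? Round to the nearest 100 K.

6400 K

ln t = (253 + 161.1) / 99.47 = 4.1631.
t = e^4.1631 = 64.268.
T = 100·t = 6427 K → 6400 K to the nearest 100 K.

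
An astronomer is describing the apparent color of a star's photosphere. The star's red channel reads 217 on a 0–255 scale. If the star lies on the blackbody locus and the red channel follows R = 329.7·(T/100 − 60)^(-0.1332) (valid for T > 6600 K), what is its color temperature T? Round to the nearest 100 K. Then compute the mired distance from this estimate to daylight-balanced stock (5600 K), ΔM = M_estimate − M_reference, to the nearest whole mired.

-58 mireds

(t − 60)^(-0.1332) = 217/329.7 = 0.65817.
t − 60 = 0.65817^(1/-0.1332) = 0.65817^(-7.508) = 23.110, so t = 83.110.
T = 100·t = 8311 K → 8300 K to the nearest 100 K.
M_estimate = 10⁶/8300 = 120.48; M_reference = 10⁶/5600 = 178.57.
ΔM = 120.48 − 178.57 = -58.09 → -58 mireds.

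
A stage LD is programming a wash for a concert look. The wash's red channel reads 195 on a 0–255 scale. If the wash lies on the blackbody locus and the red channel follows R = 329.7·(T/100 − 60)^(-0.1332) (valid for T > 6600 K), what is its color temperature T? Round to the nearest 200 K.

11200 K

(t − 60)^(-0.1332) = 195/329.7 = 0.59145.
t − 60 = 0.59145^(1/-0.1332) = 0.59145^(-7.508) = 51.564, so t = 111.564.
T = 100·t = 11156 K → 11200 K to the nearest 200 K.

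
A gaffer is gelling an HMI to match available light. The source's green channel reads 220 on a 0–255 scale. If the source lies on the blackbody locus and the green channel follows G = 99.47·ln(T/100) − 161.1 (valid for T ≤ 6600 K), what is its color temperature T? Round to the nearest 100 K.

ln t = (220 + 161.1) / 99.47 = 3.8313.
t = e^3.8313 = 46.123.
T = 100·t = 4612 K → 4600 K to the nearest 100 K.

4600 K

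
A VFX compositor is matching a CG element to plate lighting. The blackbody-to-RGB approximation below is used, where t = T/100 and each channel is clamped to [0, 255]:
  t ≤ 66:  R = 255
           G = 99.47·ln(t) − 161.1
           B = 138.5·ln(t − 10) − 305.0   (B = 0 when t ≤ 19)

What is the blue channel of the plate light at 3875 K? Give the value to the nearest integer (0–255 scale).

160

t = 3875/100 = 38.75; the t ≤ 66 branch applies.
B = 138.5·ln(38.75 − 10) − 305.0 = 138.5·ln 28.75 − 305.0 = 138.5·3.3586 − 305.0 = 160.171.
Rounded: 160.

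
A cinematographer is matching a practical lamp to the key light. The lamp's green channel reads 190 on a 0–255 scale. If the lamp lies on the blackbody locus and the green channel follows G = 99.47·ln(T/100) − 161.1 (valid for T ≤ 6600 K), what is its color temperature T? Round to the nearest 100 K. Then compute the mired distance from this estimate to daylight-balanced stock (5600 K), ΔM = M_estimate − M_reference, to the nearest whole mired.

ln t = (190 + 161.1) / 99.47 = 3.5297.
t = e^3.5297 = 34.114.
T = 100·t = 3411 K → 3400 K to the nearest 100 K.
M_estimate = 10⁶/3400 = 294.12; M_reference = 10⁶/5600 = 178.57.
ΔM = 294.12 − 178.57 = 115.55 → +116 mireds.

+116 mireds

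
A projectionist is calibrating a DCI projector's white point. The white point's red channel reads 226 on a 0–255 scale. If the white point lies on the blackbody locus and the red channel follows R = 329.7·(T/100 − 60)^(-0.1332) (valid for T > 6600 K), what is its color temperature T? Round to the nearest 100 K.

7700 K

(t − 60)^(-0.1332) = 226/329.7 = 0.68547.
t − 60 = 0.68547^(1/-0.1332) = 0.68547^(-7.508) = 17.034, so t = 77.034.
T = 100·t = 7703 K → 7700 K to the nearest 100 K.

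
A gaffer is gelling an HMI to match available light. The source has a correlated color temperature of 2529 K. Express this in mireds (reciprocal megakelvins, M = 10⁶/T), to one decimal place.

395.4 mireds

M = 10⁶ / 2529 = 395.413 → 395.4 mireds.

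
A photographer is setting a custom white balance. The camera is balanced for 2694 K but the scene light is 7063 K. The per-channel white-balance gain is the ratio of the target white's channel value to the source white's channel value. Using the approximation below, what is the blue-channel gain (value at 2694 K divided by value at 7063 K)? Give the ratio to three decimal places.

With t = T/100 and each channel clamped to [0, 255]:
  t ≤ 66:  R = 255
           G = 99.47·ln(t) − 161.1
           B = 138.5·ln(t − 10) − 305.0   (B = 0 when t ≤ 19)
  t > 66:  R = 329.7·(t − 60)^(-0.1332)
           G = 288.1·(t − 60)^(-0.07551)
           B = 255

0.341

At 7063 K (t = 70.63):
  B = 255 by definition for t > 66.
At 2694 K (t = 26.94):
  B = 138.5·ln(26.94 − 10) − 305.0 = 138.5·ln 16.94 − 305.0 = 138.5·2.8297 − 305.0 = 86.910.
Gain = 86.910 / 255.000 = 0.3408 → 0.341.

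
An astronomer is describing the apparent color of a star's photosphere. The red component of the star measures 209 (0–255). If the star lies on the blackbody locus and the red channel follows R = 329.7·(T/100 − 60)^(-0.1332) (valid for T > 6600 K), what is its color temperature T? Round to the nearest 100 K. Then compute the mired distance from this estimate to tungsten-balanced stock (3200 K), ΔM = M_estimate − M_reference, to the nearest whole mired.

-203 mireds

(t − 60)^(-0.1332) = 209/329.7 = 0.63391.
t − 60 = 0.63391^(1/-0.1332) = 0.63391^(-7.508) = 30.639, so t = 90.639.
T = 100·t = 9064 K → 9100 K to the nearest 100 K.
M_estimate = 10⁶/9100 = 109.89; M_reference = 10⁶/3200 = 312.50.
ΔM = 109.89 − 312.50 = -202.61 → -203 mireds.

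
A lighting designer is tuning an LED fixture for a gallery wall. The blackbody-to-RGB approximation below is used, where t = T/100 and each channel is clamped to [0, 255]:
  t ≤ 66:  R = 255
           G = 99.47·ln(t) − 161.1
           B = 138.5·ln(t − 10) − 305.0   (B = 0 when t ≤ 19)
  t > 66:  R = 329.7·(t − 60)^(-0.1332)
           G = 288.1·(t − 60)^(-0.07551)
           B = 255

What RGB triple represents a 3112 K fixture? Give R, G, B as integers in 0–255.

R=255, G=181, B=117

t = 3112/100 = 31.12; the t ≤ 66 branch applies.
R = 255 by definition for t ≤ 66.
G = 99.47·ln 31.12 − 161.1 = 99.47·3.4379 − 161.1 = 180.863.
B = 138.5·ln(31.12 − 10) − 305.0 = 138.5·ln 21.12 − 305.0 = 138.5·3.0502 − 305.0 = 117.456.
Rounded: (255, 181, 117).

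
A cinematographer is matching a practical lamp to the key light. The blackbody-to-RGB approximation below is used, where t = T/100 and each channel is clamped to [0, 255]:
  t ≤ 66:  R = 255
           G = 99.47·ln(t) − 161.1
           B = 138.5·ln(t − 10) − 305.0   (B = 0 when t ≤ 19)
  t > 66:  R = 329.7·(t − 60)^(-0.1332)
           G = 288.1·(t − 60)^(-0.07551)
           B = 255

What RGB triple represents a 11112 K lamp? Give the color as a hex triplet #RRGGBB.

#C3D6FF

t = 11112/100 = 111.12; the t > 66 branch applies.
R = 329.7·(111.12 − 60)^(-0.1332) = 329.7·51.12^(-0.1332) = 329.7·0.59213 = 195.225.
G = 288.1·(111.12 − 60)^(-0.07551) = 288.1·51.12^(-0.07551) = 288.1·0.74299 = 214.056.
B = 255 by definition for t > 66.
Rounded: (195, 214, 255).
In hex: #C3D6FF.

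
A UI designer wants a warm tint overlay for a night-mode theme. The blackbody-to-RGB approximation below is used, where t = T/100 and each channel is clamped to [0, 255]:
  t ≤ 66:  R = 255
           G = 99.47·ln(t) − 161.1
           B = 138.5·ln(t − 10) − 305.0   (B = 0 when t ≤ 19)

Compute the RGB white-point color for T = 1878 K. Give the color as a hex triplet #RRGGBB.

t = 1878/100 = 18.78; the t ≤ 66 branch applies.
R = 255 by definition for t ≤ 66.
G = 99.47·ln 18.78 − 161.1 = 99.47·2.9328 − 161.1 = 130.625.
t = 18.78 ≤ 19, so B = 0.
Rounded: (255, 131, 0).
In hex: #FF8300.

#FF8300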